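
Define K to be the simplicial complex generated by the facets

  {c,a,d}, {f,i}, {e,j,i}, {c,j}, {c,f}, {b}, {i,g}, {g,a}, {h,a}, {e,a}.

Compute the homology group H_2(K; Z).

K has 10 vertices, 13 edges, 2 triangles.
rank ∂_2 = 2, rank ∂_3 = 0 ⇒ b_2 = 2 − 2 − 0 = 0. So H_2 = 0.

H_2 = 0.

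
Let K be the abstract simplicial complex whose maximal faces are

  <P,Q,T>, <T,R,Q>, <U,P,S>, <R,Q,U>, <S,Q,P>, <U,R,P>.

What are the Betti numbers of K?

b_0 = 1, b_1 = 1, b_2 = 0.

Take the total order P < Q < R < S < T < U on the vertex set. Then K (dimension 2) consists of the simplices:

  0-simplices (6): P, Q, R, S, T, U
  1-simplices (12): PQ, PR, PS, PT, PU, QR, QS, QT, QU, RT, RU, SU
  2-simplices (6): PQS, PQT, PRU, PSU, QRT, QRU

Hence C_0 ≅ Z^6, C_1 ≅ Z^12, C_2 ≅ Z^6.

The boundary map ∂_1: C_1 → C_0 is given by ∂[p,q] = [q] − [p].
As a 6×12 matrix over Z this has rank 5, with invariant factors (1,1,1,1,1).

The boundary map ∂_2: C_2 → C_1 sends each 2-simplex [p,q,r] to [q,r] − [p,r] + [p,q]. For instance
  ∂PQT = QT − PT + PQ,
  ∂QRU = RU − QU + QR.
As a 12×6 matrix over Z this has rank 6, with invariant factors (1,1,1,1,1,1).

From H_k ≅ ker(∂_k) / im(∂_{k+1}) we obtain:

  H_0: rank C_0 − rank ∂_1 = 6 − 5 = 1, and the invariant factors of ∂_1 are all 1, so H_0 = Z.
  H_1: rank ker ∂_1 − rank ∂_2 = (12 − 5) − 6 = 1, and the invariant factors of ∂_2 are all 1, so H_1 = Z.
  H_2: rank ker ∂_2 − rank ∂_3 = (6 − 6) − 0 = 0, and there is no ∂_3, so H_2 = 0.

As a check, the Euler characteristic is 6 − 12 + 6 = 0, which agrees with 1 − 1 + 0 = 0.

Hence the Betti numbers are b_0 = 1, b_1 = 1, b_2 = 0.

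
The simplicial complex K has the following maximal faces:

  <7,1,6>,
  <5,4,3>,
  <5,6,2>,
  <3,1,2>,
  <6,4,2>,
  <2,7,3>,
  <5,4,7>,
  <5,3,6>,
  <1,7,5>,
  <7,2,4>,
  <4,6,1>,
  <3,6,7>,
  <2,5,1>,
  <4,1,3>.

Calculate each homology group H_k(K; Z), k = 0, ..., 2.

H_0 = Z,  H_1 = Z^2,  H_2 = Z.

We work with the vertex ordering 1 < 2 < 3 < 4 < 5 < 6 < 7. The simplices of K, each written with vertices in increasing order, are:

  0-simplices (7): [1], [2], [3], [4], [5], [6], [7]
  1-simplices (21): [1,2], [1,3], [1,4], [1,5], [1,6], [1,7], [2,3], [2,4], [2,5], [2,6], [2,7], [3,4], [3,5], [3,6], [3,7], [4,5], [4,6], [4,7], [5,6], [5,7], [6,7]
  2-simplices (14): [1,2,3], [1,2,5], [1,3,4], [1,4,6], [1,5,7], [1,6,7], [2,3,7], [2,4,6], [2,4,7], [2,5,6], [3,4,5], [3,5,6], [3,6,7], [4,5,7]

giving chain groups C_0 ≅ Z^7, C_1 ≅ Z^21, C_2 ≅ Z^14.

∂_1: C_1 → C_0 is given by ∂[p,q] = [q] − [p].
The 7×21 boundary matrix has rank 6 and Smith normal form diag(1,1,1,1,1,1).

∂_2: C_2 → C_1 acts by ∂[p,q,r] = [q,r] − [p,r] + [p,q]. For instance
  ∂[1,5,7] = [5,7] − [1,7] + [1,5],
  ∂[1,6,7] = [6,7] − [1,7] + [1,6].
As a 21×14 matrix over Z this has rank 13, with invariant factors (1,1,1,1,1,1,1,1,1,1,1,1,1).

Computing H_k = (kernel of ∂_k) / (image of ∂_{k+1}):

  H_0: rank C_0 − rank ∂_1 = 7 − 6 = 1, and the invariant factors of ∂_1 are all 1, so H_0 ≅ Z.
  H_1: rank ker ∂_1 − rank ∂_2 = (21 − 6) − 13 = 2, and the invariant factors of ∂_2 are all 1, so H_1 ≅ Z^2.
  H_2: rank ker ∂_2 − rank ∂_3 = (14 − 13) − 0 = 1, and there is no ∂_3, so H_2 ≅ Z.

(K is a triangulation of the torus T^2.)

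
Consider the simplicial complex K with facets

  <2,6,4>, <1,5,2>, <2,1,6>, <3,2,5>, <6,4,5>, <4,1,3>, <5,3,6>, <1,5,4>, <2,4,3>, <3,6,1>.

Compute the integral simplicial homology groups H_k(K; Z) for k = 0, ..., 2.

We work with the vertex ordering 1 < 2 < 3 < 4 < 5 < 6. The simplices of K, each written with vertices in increasing order, are:

  0-simplices (6): [1], [2], [3], [4], [5], [6]
  1-simplices (15): [1,2], [1,3], [1,4], [1,5], [1,6], [2,3], [2,4], [2,5], [2,6], [3,4], [3,5], [3,6], [4,5], [4,6], [5,6]
  2-simplices (10): [1,2,5], [1,2,6], [1,3,4], [1,3,6], [1,4,5], [2,3,4], [2,3,5], [2,4,6], [3,5,6], [4,5,6]

Hence C_0 ≅ Z^6, C_1 ≅ Z^15, C_2 ≅ Z^10.

The boundary map ∂_1: C_1 → C_0 is given by ∂[p,q] = [q] − [p]. For instance
  ∂[3,4] = [4] − [3].
The 6×15 boundary matrix has rank 5 and Smith normal form diag(1,1,1,1,1).

∂_2: C_2 → C_1 maps a triangle to the signed sum of its edges. For instance
  ∂[1,3,6] = [3,6] − [1,6] + [1,3],
  ∂[1,3,4] = [3,4] − [1,4] + [1,3].
As a 15×10 matrix over Z this has rank 10, with invariant factors (1,1,1,1,1,1,1,1,1,2).

From H_k ≅ ker(∂_k) / im(∂_{k+1}) we obtain:

  H_0: rank C_0 − rank ∂_1 = 6 − 5 = 1, and the invariant factors of ∂_1 are all 1, so H_0 = Z.
  H_1: rank ker ∂_1 − rank ∂_2 = (15 − 5) − 10 = 0, and ∂_2 has invariant factor 2 > 1, so H_1 = Z/2.
  H_2: rank ker ∂_2 − rank ∂_3 = (10 − 10) − 0 = 0, and there is no ∂_3, so H_2 = 0.

H_0 ≅ Z,  H_1 ≅ Z/2,  H_2 = 0.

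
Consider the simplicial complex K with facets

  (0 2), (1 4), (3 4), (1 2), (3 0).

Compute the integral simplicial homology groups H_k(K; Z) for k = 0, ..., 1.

Order the vertices as 0 < 1 < 2 < 3 < 4. Listing each simplex with vertices in this order, K has dimension 1 with simplices:

  0-simplices (5): [0], [1], [2], [3], [4]
  1-simplices (5): [0,2], [0,3], [1,2], [1,4], [3,4]

so the chain groups are C_0 ≅ Z^5, C_1 ≅ Z^5.

∂_1: C_1 → C_0 sends each edge [p,q] (with p < q) to q − p.
The resulting 5×5 matrix has rank 4, and its Smith normal form has invariant factors (1,1,1,1).

From H_k ≅ ker(∂_k) / im(∂_{k+1}) we obtain:

  H_0: rank C_0 − rank ∂_1 = 5 − 4 = 1, and the invariant factors of ∂_1 are all 1, so H_0 ≅ Z.
  H_1: rank ker ∂_1 − rank ∂_2 = (5 − 4) − 0 = 1, and there is no ∂_2, so H_1 ≅ Z.

As a check, the Euler characteristic is 5 − 5 = 0, which agrees with 1 − 1 = 0.

H_0 = Z,  H_1 = Z.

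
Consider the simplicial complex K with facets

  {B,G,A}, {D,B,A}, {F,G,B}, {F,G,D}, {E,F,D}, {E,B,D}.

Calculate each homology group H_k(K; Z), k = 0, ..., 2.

H_0 = Z,  H_1 = Z,  H_2 = 0.

Fix the vertex order A < B < D < E < F < G and write every simplex with vertices in increasing order. Then dim K = 2 and the simplices of K are:

  0-simplices (6): A, B, D, E, F, G
  1-simplices (12): AB, AD, AG, BD, BE, BF, BG, DE, DF, DG, EF, FG
  2-simplices (6): ABD, ABG, BDE, BFG, DEF, DFG

Hence C_0 ≅ Z^6, C_1 ≅ Z^12, C_2 ≅ Z^6.

Boundary ∂_1: C_1 → C_0 is given by ∂[p,q] = [q] − [p]. For instance
  ∂BF = F − B.
The 6×12 boundary matrix has rank 5 and Smith normal form diag(1,1,1,1,1).

The boundary map ∂_2: C_2 → C_1 maps a triangle to the signed sum of its edges. For instance
  ∂ABD = BD − AD + AB,
  ∂DEF = EF − DF + DE.
The resulting 12×6 matrix has rank 6, and its Smith normal form has invariant factors (1,1,1,1,1,1).

From H_k ≅ ker(∂_k) / im(∂_{k+1}) we obtain:

  H_0: rank C_0 − rank ∂_1 = 6 − 5 = 1, and the invariant factors of ∂_1 are all 1, so H_0 = Z.
  H_1: rank ker ∂_1 − rank ∂_2 = (12 − 5) − 6 = 1, and the invariant factors of ∂_2 are all 1, so H_1 = Z.
  H_2: rank ker ∂_2 − rank ∂_3 = (6 − 6) − 0 = 0, and there is no ∂_3, so H_2 = 0.

As a check, the Euler characteristic is 6 − 12 + 6 = 0, which agrees with 1 − 1 + 0 = 0.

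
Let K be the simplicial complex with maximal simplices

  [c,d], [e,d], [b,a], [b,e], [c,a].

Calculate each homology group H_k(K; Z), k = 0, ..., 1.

H_0 ≅ Z,  H_1 ≅ Z.

Take the total order a < b < c < d < e on the vertex set. Then K (dimension 1) consists of the simplices:

  0-simplices (5): a, b, c, d, e
  1-simplices (5): ab, ac, be, cd, de

so the chain groups are C_0 ≅ Z^5, C_1 ≅ Z^5.

Boundary ∂_1: C_1 → C_0 is given by ∂[p,q] = [q] − [p]. For instance
  ∂be = e − b.
The resulting 5×5 matrix has rank 4, and its Smith normal form has invariant factors (1,1,1,1).

Now H_k = ker ∂_k / im ∂_{k+1}, so:

  H_0: rank C_0 − rank ∂_1 = 5 − 4 = 1, and the invariant factors of ∂_1 are all 1, so H_0 = Z.
  H_1: rank ker ∂_1 − rank ∂_2 = (5 − 4) − 0 = 1, and there is no ∂_2, so H_1 = Z.

(K is a triangulation of the circle S^1.)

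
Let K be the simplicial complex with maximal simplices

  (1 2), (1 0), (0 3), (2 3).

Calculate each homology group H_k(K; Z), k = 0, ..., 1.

H_0 ≅ Z,  H_1 ≅ Z.

Take the total order 0 < 1 < 2 < 3 on the vertex set. Then K (dimension 1) consists of the simplices:

  0-simplices (4): [0], [1], [2], [3]
  1-simplices (4): [0,1], [0,3], [1,2], [2,3]

Hence C_0 ≅ Z^4, C_1 ≅ Z^4.

∂_1: C_1 → C_0 maps an edge to its endpoints' difference, ∂[p,q] = q − p. For instance
  ∂[0,1] = [1] − [0].
The 4×4 boundary matrix has rank 3 and Smith normal form diag(1,1,1).

From H_k ≅ ker(∂_k) / im(∂_{k+1}) we obtain:

  H_0: rank C_0 − rank ∂_1 = 4 − 3 = 1, and the invariant factors of ∂_1 are all 1, so H_0 = Z.
  H_1: rank ker ∂_1 − rank ∂_2 = (4 − 3) − 0 = 1, and there is no ∂_2, so H_1 = Z.

As a check, the Euler characteristic is 4 − 4 = 0, which agrees with 1 − 1 = 0.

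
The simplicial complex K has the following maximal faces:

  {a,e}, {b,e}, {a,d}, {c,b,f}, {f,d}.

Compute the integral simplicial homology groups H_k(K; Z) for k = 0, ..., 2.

H_0 = Z,  H_1 = Z,  H_2 = 0.

Take the total order a < b < c < d < e < f on the vertex set. Then K (dimension 2) consists of the simplices:

  0-simplices (6): a, b, c, d, e, f
  1-simplices (7): ad, ae, bc, be, bf, cf, df
  2-simplices (1): bcf

Hence C_0 ≅ Z^6, C_1 ≅ Z^7, C_2 ≅ Z^1.

∂_1: C_1 → C_0 is given by ∂[p,q] = [q] − [p]. For instance
  ∂df = f − d.
This gives a 6×7 integer matrix of rank 5; reducing to Smith normal form yields diagonal entries (1,1,1,1,1).

Boundary ∂_2: C_2 → C_1 sends each 2-simplex [p,q,r] to [q,r] − [p,r] + [p,q]. For instance
  ∂bcf = cf − bf + bc.
This gives a 7×1 integer matrix of rank 1; reducing to Smith normal form yields diagonal entries (1).

Now H_k = ker ∂_k / im ∂_{k+1}, so:

  H_0: rank C_0 − rank ∂_1 = 6 − 5 = 1, and the invariant factors of ∂_1 are all 1, so H_0 ≅ Z.
  H_1: rank ker ∂_1 − rank ∂_2 = (7 − 5) − 1 = 1, and the invariant factors of ∂_2 are all 1, so H_1 ≅ Z.
  H_2: rank ker ∂_2 − rank ∂_3 = (1 − 1) − 0 = 0, and there is no ∂_3, so H_2 ≅ 0.

As a check, the Euler characteristic is 6 − 7 + 1 = 0, which agrees with 1 − 1 + 0 = 0.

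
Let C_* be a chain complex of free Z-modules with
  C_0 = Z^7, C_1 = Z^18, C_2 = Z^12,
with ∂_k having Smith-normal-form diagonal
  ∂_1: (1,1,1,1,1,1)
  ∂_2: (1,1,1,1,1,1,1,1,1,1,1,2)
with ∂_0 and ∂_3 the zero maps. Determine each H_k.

H_0: b_0 = 7 − 0 − 6 = 1; torsion from ∂_1 factors > 1: none. So H_0 = Z.
H_1: b_1 = 18 − 6 − 12 = 0; torsion from ∂_2 factors > 1: [2]. So H_1 = Z/2Z.
H_2: b_2 = 12 − 12 − 0 = 0; torsion from ∂_3 factors > 1: none. So H_2 = 0.

H_0 = Z,  H_1 = Z/2Z,  H_2 = 0.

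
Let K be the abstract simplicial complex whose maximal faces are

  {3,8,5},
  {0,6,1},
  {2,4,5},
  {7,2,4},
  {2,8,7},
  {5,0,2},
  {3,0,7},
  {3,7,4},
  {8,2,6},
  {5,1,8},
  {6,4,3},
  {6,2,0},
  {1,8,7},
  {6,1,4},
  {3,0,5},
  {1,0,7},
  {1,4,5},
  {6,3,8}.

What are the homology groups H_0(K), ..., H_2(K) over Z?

H_0 = Z,  H_1 = Z^2,  H_2 = Z.

Take the total order 0 < 1 < 2 < 3 < 4 < 5 < 6 < 7 < 8 on the vertex set. Then K (dimension 2) consists of the simplices:

  0-simplices (9): [0], [1], [2], [3], [4], [5], [6], [7], [8]
  1-simplices (27): (27 of them)
  2-simplices (18): [0,1,6], [0,1,7], [0,2,5], [0,2,6], [0,3,5], [0,3,7], [1,4,5], [1,4,6], [1,5,8], [1,7,8], [2,4,5], [2,4,7], [2,6,8], [2,7,8], [3,4,6], [3,4,7], [3,5,8], [3,6,8]

Hence C_0 ≅ Z^9, C_1 ≅ Z^27, C_2 ≅ Z^18.

The boundary map ∂_1: C_1 → C_0 sends each edge [p,q] (with p < q) to q − p. For instance
  ∂[4,6] = [6] − [4].
This gives a 9×27 integer matrix of rank 8; reducing to Smith normal form yields diagonal entries (1,1,1,1,1,1,1,1).

∂_2: C_2 → C_1 acts by ∂[p,q,r] = [q,r] − [p,r] + [p,q]. For instance
  ∂[0,1,7] = [1,7] − [0,7] + [0,1],
  ∂[1,7,8] = [7,8] − [1,8] + [1,7].
As a 27×18 matrix over Z this has rank 17, with invariant factors (1,1,1,1,1,1,1,1,1,1,1,1,1,1,1,1,1).

Computing H_k = (kernel of ∂_k) / (image of ∂_{k+1}):

  H_0: rank C_0 − rank ∂_1 = 9 − 8 = 1, and the invariant factors of ∂_1 are all 1, so H_0 = Z.
  H_1: rank ker ∂_1 − rank ∂_2 = (27 − 8) − 17 = 2, and the invariant factors of ∂_2 are all 1, so H_1 = Z^2.
  H_2: rank ker ∂_2 − rank ∂_3 = (18 − 17) − 0 = 1, and there is no ∂_3, so H_2 = Z.

(K is a triangulation of the torus T^2.)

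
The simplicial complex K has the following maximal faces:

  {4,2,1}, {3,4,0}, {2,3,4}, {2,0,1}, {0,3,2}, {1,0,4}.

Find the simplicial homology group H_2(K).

Fix the vertex order 0 < 1 < 2 < 3 < 4 and write every simplex with vertices in increasing order. Then dim K = 2 and the simplices of K are:

  0-simplices (5): [0], [1], [2], [3], [4]
  1-simplices (9): [0,1], [0,2], [0,3], [0,4], [1,2], [1,4], [2,3], [2,4], [3,4]
  2-simplices (6): [0,1,2], [0,1,4], [0,2,3], [0,3,4], [1,2,4], [2,3,4]

giving chain groups C_0 ≅ Z^5, C_1 ≅ Z^9, C_2 ≅ Z^6.

The boundary map ∂_1: C_1 → C_0 is given by ∂[p,q] = [q] − [p]. For instance
  ∂[1,2] = [2] − [1].
The 5×9 boundary matrix has rank 4 and Smith normal form diag(1,1,1,1).

∂_2: C_2 → C_1 maps a triangle to the signed sum of its edges. For instance
  ∂[0,3,4] = [3,4] − [0,4] + [0,3],
  ∂[0,1,2] = [1,2] − [0,2] + [0,1].
As a 9×6 matrix over Z this has rank 5, with invariant factors (1,1,1,1,1).

Computing H_k = (kernel of ∂_k) / (image of ∂_{k+1}):

  H_2: rank ker ∂_2 − rank ∂_3 = (6 − 5) − 0 = 1, and there is no ∂_3, so H_2 = Z.

(K is a triangulation of the 2-sphere S^2.)

H_2 = Z.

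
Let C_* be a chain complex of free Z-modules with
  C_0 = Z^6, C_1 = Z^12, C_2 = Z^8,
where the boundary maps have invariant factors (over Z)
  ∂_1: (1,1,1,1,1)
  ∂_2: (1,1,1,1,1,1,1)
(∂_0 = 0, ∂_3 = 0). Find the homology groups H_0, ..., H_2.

H_0 = Z,  H_1 = 0,  H_2 = Z.

H_0: b_0 = 6 − 0 − 5 = 1; torsion from ∂_1 factors > 1: none. So H_0 = Z.
H_1: b_1 = 12 − 5 − 7 = 0; torsion from ∂_2 factors > 1: none. So H_1 = 0.
H_2: b_2 = 8 − 7 − 0 = 1; torsion from ∂_3 factors > 1: none. So H_2 = Z.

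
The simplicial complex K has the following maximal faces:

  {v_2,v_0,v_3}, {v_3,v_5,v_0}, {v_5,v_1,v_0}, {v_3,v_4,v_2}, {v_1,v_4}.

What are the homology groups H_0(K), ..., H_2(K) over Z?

Order the vertices as v_0 < v_1 < v_2 < v_3 < v_4 < v_5. Listing each simplex with vertices in this order, K has dimension 2 with simplices:

  0-simplices (6): [v_0], [v_1], [v_2], [v_3], [v_4], [v_5]
  1-simplices (10): [v_0,v_1], [v_0,v_2], [v_0,v_3], [v_0,v_5], [v_1,v_4], [v_1,v_5], [v_2,v_3], [v_2,v_4], [v_3,v_4], [v_3,v_5]
  2-simplices (4): [v_0,v_1,v_5], [v_0,v_2,v_3], [v_0,v_3,v_5], [v_2,v_3,v_4]

giving chain groups C_0 ≅ Z^6, C_1 ≅ Z^10, C_2 ≅ Z^4.

Boundary ∂_1: C_1 → C_0 is given by ∂[p,q] = [q] − [p].
This gives a 6×10 integer matrix of rank 5; reducing to Smith normal form yields diagonal entries (1,1,1,1,1).

∂_2: C_2 → C_1 sends each 2-simplex [p,q,r] to [q,r] − [p,r] + [p,q]. For instance
  ∂[v_0,v_2,v_3] = [v_2,v_3] − [v_0,v_3] + [v_0,v_2],
  ∂[v_0,v_3,v_5] = [v_3,v_5] − [v_0,v_5] + [v_0,v_3].
The resulting 10×4 matrix has rank 4, and its Smith normal form has invariant factors (1,1,1,1).

Computing H_k = (kernel of ∂_k) / (image of ∂_{k+1}):

  H_0: rank C_0 − rank ∂_1 = 6 − 5 = 1, and the invariant factors of ∂_1 are all 1, so H_0 ≅ Z.
  H_1: rank ker ∂_1 − rank ∂_2 = (10 − 5) − 4 = 1, and the invariant factors of ∂_2 are all 1, so H_1 ≅ Z.
  H_2: rank ker ∂_2 − rank ∂_3 = (4 − 4) − 0 = 0, and there is no ∂_3, so H_2 ≅ 0.

H_0 = Z,  H_1 = Z,  H_2 = 0.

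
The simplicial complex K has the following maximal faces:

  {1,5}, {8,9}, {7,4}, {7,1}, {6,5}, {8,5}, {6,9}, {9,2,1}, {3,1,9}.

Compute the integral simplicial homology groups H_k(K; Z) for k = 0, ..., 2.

H_0 ≅ Z,  H_1 ≅ Z^2,  H_2 = 0.

K has 9 vertices, 12 edges, 2 triangles.
rank ∂_0 = 0, rank ∂_1 = 8 ⇒ b_0 = 9 − 0 − 8 = 1; all invariant factors of ∂_1 are 1 so no torsion. So H_0 = Z.
rank ∂_1 = 8, rank ∂_2 = 2 ⇒ b_1 = 12 − 8 − 2 = 2; all invariant factors of ∂_2 are 1 so no torsion. So H_1 = Z^2.
rank ∂_2 = 2, rank ∂_3 = 0 ⇒ b_2 = 2 − 2 − 0 = 0. So H_2 = 0.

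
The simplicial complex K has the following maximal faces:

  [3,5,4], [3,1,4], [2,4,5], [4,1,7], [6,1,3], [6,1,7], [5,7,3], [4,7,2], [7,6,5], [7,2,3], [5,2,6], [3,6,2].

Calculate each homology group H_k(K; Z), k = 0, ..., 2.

H_0 ≅ Z,  H_1 ≅ Z/2,  H_2 = 0.

Fix the vertex order 1 < 2 < 3 < 4 < 5 < 6 < 7 and write every simplex with vertices in increasing order. Then dim K = 2 and the simplices of K are:

  0-simplices (7): [1], [2], [3], [4], [5], [6], [7]
  1-simplices (18): [1,3], [1,4], [1,6], [1,7], [2,3], [2,4], [2,5], [2,6], [2,7], [3,4], [3,5], [3,6], [3,7], [4,5], [4,7], [5,6], [5,7], [6,7]
  2-simplices (12): [1,3,4], [1,3,6], [1,4,7], [1,6,7], [2,3,6], [2,3,7], [2,4,5], [2,4,7], [2,5,6], [3,4,5], [3,5,7], [5,6,7]

giving chain groups C_0 ≅ Z^7, C_1 ≅ Z^18, C_2 ≅ Z^12.

Boundary ∂_1: C_1 → C_0 sends each edge [p,q] (with p < q) to q − p. For instance
  ∂[1,7] = [7] − [1].
As a 7×18 matrix over Z this has rank 6, with invariant factors (1,1,1,1,1,1).

Boundary ∂_2: C_2 → C_1 acts by ∂[p,q,r] = [q,r] − [p,r] + [p,q]. For instance
  ∂[2,4,5] = [4,5] − [2,5] + [2,4],
  ∂[5,6,7] = [6,7] − [5,7] + [5,6].
The 18×12 boundary matrix has rank 12 and Smith normal form diag(1,1,1,1,1,1,1,1,1,1,1,2).

Reading off H_k = ker ∂_k / im ∂_{k+1}:

  H_0: rank C_0 − rank ∂_1 = 7 − 6 = 1, and the invariant factors of ∂_1 are all 1, so H_0 = Z.
  H_1: rank ker ∂_1 − rank ∂_2 = (18 − 6) − 12 = 0, and ∂_2 has invariant factor 2 > 1, so H_1 = Z/2.
  H_2: rank ker ∂_2 − rank ∂_3 = (12 − 12) − 0 = 0, and there is no ∂_3, so H_2 = 0.

As a check, the Euler characteristic is 7 − 18 + 12 = 1, which agrees with 1 − 0 + 0 = 1.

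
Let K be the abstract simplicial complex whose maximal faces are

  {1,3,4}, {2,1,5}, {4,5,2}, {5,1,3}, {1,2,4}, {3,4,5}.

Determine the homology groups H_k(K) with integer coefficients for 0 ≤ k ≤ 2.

H_0 = Z,  H_1 = 0,  H_2 = Z.

K has 5 vertices, 9 edges, 6 triangles.
rank ∂_0 = 0, rank ∂_1 = 4 ⇒ b_0 = 5 − 0 − 4 = 1; all invariant factors of ∂_1 are 1 so no torsion. So H_0 ≅ Z.
rank ∂_1 = 4, rank ∂_2 = 5 ⇒ b_1 = 9 − 4 − 5 = 0; all invariant factors of ∂_2 are 1 so no torsion. So H_1 ≅ 0.
rank ∂_2 = 5, rank ∂_3 = 0 ⇒ b_2 = 6 − 5 − 0 = 1. So H_2 ≅ Z.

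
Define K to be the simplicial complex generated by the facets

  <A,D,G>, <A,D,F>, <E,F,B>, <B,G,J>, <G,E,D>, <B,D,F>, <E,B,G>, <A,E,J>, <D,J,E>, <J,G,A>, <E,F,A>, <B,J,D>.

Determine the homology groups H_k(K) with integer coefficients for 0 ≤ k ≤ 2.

Take the total order A < B < D < E < F < G < J on the vertex set. Then K (dimension 2) consists of the simplices:

  0-simplices (7): A, B, D, E, F, G, J
  1-simplices (18): AD, AE, AF, AG, AJ, BD, BE, BF, BG, BJ, DE, DF, DG, DJ, EF, EG, EJ, GJ
  2-simplices (12): ADF, ADG, AEF, AEJ, AGJ, BDF, BDJ, BEF, BEG, BGJ, DEG, DEJ

giving chain groups C_0 ≅ Z^7, C_1 ≅ Z^18, C_2 ≅ Z^12.

∂_1: C_1 → C_0 is given by ∂[p,q] = [q] − [p]. For instance
  ∂DJ = J − D.
The 7×18 boundary matrix has rank 6 and Smith normal form diag(1,1,1,1,1,1).

Boundary ∂_2: C_2 → C_1 acts by ∂[p,q,r] = [q,r] − [p,r] + [p,q]. For instance
  ∂BEG = EG − BG + BE,
  ∂AGJ = GJ − AJ + AG.
As a 18×12 matrix over Z this has rank 12, with invariant factors (1,1,1,1,1,1,1,1,1,1,1,2).

Now H_k = ker ∂_k / im ∂_{k+1}, so:

  H_0: rank C_0 − rank ∂_1 = 7 − 6 = 1, and the invariant factors of ∂_1 are all 1, so H_0 ≅ Z.
  H_1: rank ker ∂_1 − rank ∂_2 = (18 − 6) − 12 = 0, and ∂_2 has invariant factor 2 > 1, so H_1 ≅ Z/2.
  H_2: rank ker ∂_2 − rank ∂_3 = (12 − 12) − 0 = 0, and there is no ∂_3, so H_2 ≅ 0.

(K is a triangulation of the real projective plane RP^2.)

H_0 = Z,  H_1 = Z/2,  H_2 = 0.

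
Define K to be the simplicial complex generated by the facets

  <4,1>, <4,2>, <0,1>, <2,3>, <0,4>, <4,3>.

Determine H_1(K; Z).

Fix the vertex order 0 < 1 < 2 < 3 < 4 and write every simplex with vertices in increasing order. Then dim K = 1 and the simplices of K are:

  0-simplices (5): [0], [1], [2], [3], [4]
  1-simplices (6): [0,1], [0,4], [1,4], [2,3], [2,4], [3,4]

Hence C_0 ≅ Z^5, C_1 ≅ Z^6.

The boundary map ∂_1: C_1 → C_0 is given by ∂[p,q] = [q] − [p]. For instance
  ∂[1,4] = [4] − [1].
This gives a 5×6 integer matrix of rank 4; reducing to Smith normal form yields diagonal entries (1,1,1,1).

Reading off H_k = ker ∂_k / im ∂_{k+1}:

  H_1: rank ker ∂_1 − rank ∂_2 = (6 − 4) − 0 = 2, and there is no ∂_2, so H_1 = Z^2.

(K is a triangulation of a wedge of 2 circles.)

H_1 ≅ Z^2.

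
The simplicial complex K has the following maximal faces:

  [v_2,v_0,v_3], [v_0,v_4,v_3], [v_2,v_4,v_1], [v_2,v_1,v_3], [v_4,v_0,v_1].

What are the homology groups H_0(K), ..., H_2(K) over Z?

H_0 ≅ Z,  H_1 ≅ Z,  H_2 = 0.

Order the vertices as v_0 < v_1 < v_2 < v_3 < v_4. Listing each simplex with vertices in this order, K has dimension 2 with simplices:

  0-simplices (5): [v_0], [v_1], [v_2], [v_3], [v_4]
  1-simplices (10): [v_0,v_1], [v_0,v_2], [v_0,v_3], [v_0,v_4], [v_1,v_2], [v_1,v_3], [v_1,v_4], [v_2,v_3], [v_2,v_4], [v_3,v_4]
  2-simplices (5): [v_0,v_1,v_4], [v_0,v_2,v_3], [v_0,v_3,v_4], [v_1,v_2,v_3], [v_1,v_2,v_4]

so the chain groups are C_0 ≅ Z^5, C_1 ≅ Z^10, C_2 ≅ Z^5.

The boundary map ∂_1: C_1 → C_0 maps an edge to its endpoints' difference, ∂[p,q] = q − p. For instance
  ∂[v_1,v_4] = [v_4] − [v_1].
As a 5×10 matrix over Z this has rank 4, with invariant factors (1,1,1,1).

∂_2: C_2 → C_1 acts by ∂[p,q,r] = [q,r] − [p,r] + [p,q]. For instance
  ∂[v_1,v_2,v_3] = [v_2,v_3] − [v_1,v_3] + [v_1,v_2],
  ∂[v_1,v_2,v_4] = [v_2,v_4] − [v_1,v_4] + [v_1,v_2].
As a 10×5 matrix over Z this has rank 5, with invariant factors (1,1,1,1,1).

From H_k ≅ ker(∂_k) / im(∂_{k+1}) we obtain:

  H_0: rank C_0 − rank ∂_1 = 5 − 4 = 1, and the invariant factors of ∂_1 are all 1, so H_0 ≅ Z.
  H_1: rank ker ∂_1 − rank ∂_2 = (10 − 4) − 5 = 1, and the invariant factors of ∂_2 are all 1, so H_1 ≅ Z.
  H_2: rank ker ∂_2 − rank ∂_3 = (5 − 5) − 0 = 0, and there is no ∂_3, so H_2 ≅ 0.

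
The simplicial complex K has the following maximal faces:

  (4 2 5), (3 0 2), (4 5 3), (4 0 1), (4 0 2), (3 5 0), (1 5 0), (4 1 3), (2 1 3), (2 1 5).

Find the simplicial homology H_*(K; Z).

Order the vertices as 0 < 1 < 2 < 3 < 4 < 5. Listing each simplex with vertices in this order, K has dimension 2 with simplices:

  0-simplices (6): [0], [1], [2], [3], [4], [5]
  1-simplices (15): [0,1], [0,2], [0,3], [0,4], [0,5], [1,2], [1,3], [1,4], [1,5], [2,3], [2,4], [2,5], [3,4], [3,5], [4,5]
  2-simplices (10): [0,1,4], [0,1,5], [0,2,3], [0,2,4], [0,3,5], [1,2,3], [1,2,5], [1,3,4], [2,4,5], [3,4,5]

Hence C_0 ≅ Z^6, C_1 ≅ Z^15, C_2 ≅ Z^10.

Boundary ∂_1: C_1 → C_0 is given by ∂[p,q] = [q] − [p]. For instance
  ∂[2,4] = [4] − [2].
This gives a 6×15 integer matrix of rank 5; reducing to Smith normal form yields diagonal entries (1,1,1,1,1).

The boundary map ∂_2: C_2 → C_1 acts by ∂[p,q,r] = [q,r] − [p,r] + [p,q]. For instance
  ∂[1,2,5] = [2,5] − [1,5] + [1,2],
  ∂[0,2,3] = [2,3] − [0,3] + [0,2].
As a 15×10 matrix over Z this has rank 10, with invariant factors (1,1,1,1,1,1,1,1,1,2).

Computing H_k = (kernel of ∂_k) / (image of ∂_{k+1}):

  H_0: rank C_0 − rank ∂_1 = 6 − 5 = 1, and the invariant factors of ∂_1 are all 1, so H_0 = Z.
  H_1: rank ker ∂_1 − rank ∂_2 = (15 − 5) − 10 = 0, and ∂_2 has invariant factor 2 > 1, so H_1 = Z/2.
  H_2: rank ker ∂_2 − rank ∂_3 = (10 − 10) − 0 = 0, and there is no ∂_3, so H_2 = 0.

As a check, the Euler characteristic is 6 − 15 + 10 = 1, which agrees with 1 − 0 + 0 = 1.
(K is a triangulation of the real projective plane RP^2.)

H_0 ≅ Z,  H_1 ≅ Z/2,  H_2 = 0.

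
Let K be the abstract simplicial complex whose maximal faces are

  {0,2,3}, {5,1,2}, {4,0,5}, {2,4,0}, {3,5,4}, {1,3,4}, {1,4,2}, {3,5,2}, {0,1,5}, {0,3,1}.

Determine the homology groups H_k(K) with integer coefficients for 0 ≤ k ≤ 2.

K has 6 vertices, 15 edges, 10 triangles.
rank ∂_0 = 0, rank ∂_1 = 5 ⇒ b_0 = 6 − 0 − 5 = 1; all invariant factors of ∂_1 are 1 so no torsion. So H_0 = Z.
rank ∂_1 = 5, rank ∂_2 = 10 ⇒ b_1 = 15 − 5 − 10 = 0; ∂_2 has invariant factor(s) [2] giving torsion. So H_1 = Z/2.
rank ∂_2 = 10, rank ∂_3 = 0 ⇒ b_2 = 10 − 10 − 0 = 0. So H_2 = 0.

H_0 = Z,  H_1 = Z/2,  H_2 = 0.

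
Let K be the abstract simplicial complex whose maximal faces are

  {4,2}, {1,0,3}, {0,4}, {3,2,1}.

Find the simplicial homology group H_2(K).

H_2 ≅ 0.

Order the vertices as 0 < 1 < 2 < 3 < 4. Listing each simplex with vertices in this order, K has dimension 2 with simplices:

  0-simplices (5): [0], [1], [2], [3], [4]
  1-simplices (7): [0,1], [0,3], [0,4], [1,2], [1,3], [2,3], [2,4]
  2-simplices (2): [0,1,3], [1,2,3]

Hence C_0 ≅ Z^5, C_1 ≅ Z^7, C_2 ≅ Z^2.

∂_1: C_1 → C_0 sends each edge [p,q] (with p < q) to q − p. For instance
  ∂[2,4] = [4] − [2].
As a 5×7 matrix over Z this has rank 4, with invariant factors (1,1,1,1).

The boundary map ∂_2: C_2 → C_1 sends each 2-simplex [p,q,r] to [q,r] − [p,r] + [p,q]. For instance
  ∂[0,1,3] = [1,3] − [0,3] + [0,1],
  ∂[1,2,3] = [2,3] − [1,3] + [1,2].
The resulting 7×2 matrix has rank 2, and its Smith normal form has invariant factors (1,1).

Reading off H_k = ker ∂_k / im ∂_{k+1}:

  H_2: rank ker ∂_2 − rank ∂_3 = (2 − 2) − 0 = 0, and there is no ∂_3, so H_2 ≅ 0.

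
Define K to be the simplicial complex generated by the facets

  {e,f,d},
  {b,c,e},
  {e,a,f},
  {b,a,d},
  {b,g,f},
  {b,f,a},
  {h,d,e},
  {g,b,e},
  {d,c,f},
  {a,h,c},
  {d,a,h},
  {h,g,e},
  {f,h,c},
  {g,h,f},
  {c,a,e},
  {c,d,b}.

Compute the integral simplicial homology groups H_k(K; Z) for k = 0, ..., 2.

Fix the vertex order a < b < c < d < e < f < g < h and write every simplex with vertices in increasing order. Then dim K = 2 and the simplices of K are:

  0-simplices (8): a, b, c, d, e, f, g, h
  1-simplices (24): ab, ac, ad, ae, af, ah, bc, bd, be, bf, bg, cd, ce, cf, ch, de, df, dh, ef, eg, eh, fg, fh, gh
  2-simplices (16): abd, abf, ace, ach, adh, aef, bcd, bce, beg, bfg, cdf, cfh, def, deh, egh, fgh

so the chain groups are C_0 ≅ Z^8, C_1 ≅ Z^24, C_2 ≅ Z^16.

The boundary map ∂_1: C_1 → C_0 sends each edge [p,q] (with p < q) to q − p. For instance
  ∂bd = d − b.
This gives a 8×24 integer matrix of rank 7; reducing to Smith normal form yields diagonal entries (1,1,1,1,1,1,1).

The boundary map ∂_2: C_2 → C_1 acts by ∂[p,q,r] = [q,r] − [p,r] + [p,q]. For instance
  ∂ach = ch − ah + ac,
  ∂aef = ef − af + ae.
This gives a 24×16 integer matrix of rank 15; reducing to Smith normal form yields diagonal entries (1,1,1,1,1,1,1,1,1,1,1,1,1,1,1).

Computing H_k = (kernel of ∂_k) / (image of ∂_{k+1}):

  H_0: rank C_0 − rank ∂_1 = 8 − 7 = 1, and the invariant factors of ∂_1 are all 1, so H_0 = Z.
  H_1: rank ker ∂_1 − rank ∂_2 = (24 − 7) − 15 = 2, and the invariant factors of ∂_2 are all 1, so H_1 = Z^2.
  H_2: rank ker ∂_2 − rank ∂_3 = (16 − 15) − 0 = 1, and there is no ∂_3, so H_2 = Z.

As a check, the Euler characteristic is 8 − 24 + 16 = 0, which agrees with 1 − 2 + 1 = 0.
(K is a triangulation of the torus T^2.)

H_0 ≅ Z,  H_1 ≅ Z^2,  H_2 ≅ Z.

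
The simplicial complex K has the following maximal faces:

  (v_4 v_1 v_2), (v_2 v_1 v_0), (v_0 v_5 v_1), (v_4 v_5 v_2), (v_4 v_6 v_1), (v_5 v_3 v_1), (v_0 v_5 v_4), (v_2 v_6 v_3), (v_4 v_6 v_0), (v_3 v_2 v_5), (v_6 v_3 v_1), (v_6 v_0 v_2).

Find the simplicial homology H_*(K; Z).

We work with the vertex ordering v_0 < v_1 < v_2 < v_3 < v_4 < v_5 < v_6. The simplices of K, each written with vertices in increasing order, are:

  0-simplices (7): [v_0], [v_1], [v_2], [v_3], [v_4], [v_5], [v_6]
  1-simplices (18): (18 of them)
  2-simplices (12): (12 of them)

giving chain groups C_0 ≅ Z^7, C_1 ≅ Z^18, C_2 ≅ Z^12.

∂_1: C_1 → C_0 is given by ∂[p,q] = [q] − [p]. For instance
  ∂[v_2,v_6] = [v_6] − [v_2].
The 7×18 boundary matrix has rank 6 and Smith normal form diag(1,1,1,1,1,1).

∂_2: C_2 → C_1 sends each 2-simplex [p,q,r] to [q,r] − [p,r] + [p,q]. For instance
  ∂[v_0,v_1,v_2] = [v_1,v_2] − [v_0,v_2] + [v_0,v_1],
  ∂[v_2,v_4,v_5] = [v_4,v_5] − [v_2,v_5] + [v_2,v_4].
As a 18×12 matrix over Z this has rank 12, with invariant factors (1,1,1,1,1,1,1,1,1,1,1,2).

Now H_k = ker ∂_k / im ∂_{k+1}, so:

  H_0: rank C_0 − rank ∂_1 = 7 − 6 = 1, and the invariant factors of ∂_1 are all 1, so H_0 = Z.
  H_1: rank ker ∂_1 − rank ∂_2 = (18 − 6) − 12 = 0, and ∂_2 has invariant factor 2 > 1, so H_1 = Z/2.
  H_2: rank ker ∂_2 − rank ∂_3 = (12 − 12) − 0 = 0, and there is no ∂_3, so H_2 = 0.

As a check, the Euler characteristic is 7 − 18 + 12 = 1, which agrees with 1 − 0 + 0 = 1.

H_0 = Z,  H_1 = Z/2,  H_2 = 0.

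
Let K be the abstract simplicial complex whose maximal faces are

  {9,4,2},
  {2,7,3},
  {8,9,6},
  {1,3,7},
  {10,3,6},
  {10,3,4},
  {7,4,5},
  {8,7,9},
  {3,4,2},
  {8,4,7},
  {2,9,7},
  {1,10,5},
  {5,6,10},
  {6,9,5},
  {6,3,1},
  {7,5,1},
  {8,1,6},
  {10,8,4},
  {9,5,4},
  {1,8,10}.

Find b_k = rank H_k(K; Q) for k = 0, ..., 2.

b_0 = 1, b_1 = 1, b_2 = 0.

Take the total order 1 < 2 < 3 < 4 < 5 < 6 < 7 < 8 < 9 < 10 on the vertex set. Then K (dimension 2) consists of the simplices:

  0-simplices (10): [1], [2], [3], [4], [5], [6], [7], [8], [9], [10]
  1-simplices (30): (30 of them)
  2-simplices (20): (20 of them)

Hence C_0 ≅ Z^10, C_1 ≅ Z^30, C_2 ≅ Z^20.

∂_1: C_1 → C_0 is given by ∂[p,q] = [q] − [p]. For instance
  ∂[4,9] = [9] − [4].
The resulting 10×30 matrix has rank 9, and its Smith normal form has invariant factors (1,1,1,1,1,1,1,1,1).

The boundary map ∂_2: C_2 → C_1 maps a triangle to the signed sum of its edges. For instance
  ∂[1,8,10] = [8,10] − [1,10] + [1,8],
  ∂[2,3,7] = [3,7] − [2,7] + [2,3].
The resulting 30×20 matrix has rank 20, and its Smith normal form has invariant factors (1,1,1,1,1,1,1,1,1,1,1,1,1,1,1,1,1,1,1,2).

Now H_k = ker ∂_k / im ∂_{k+1}, so:

  H_0: rank C_0 − rank ∂_1 = 10 − 9 = 1, and the invariant factors of ∂_1 are all 1, so H_0 = Z.
  H_1: rank ker ∂_1 − rank ∂_2 = (30 − 9) − 20 = 1, and ∂_2 has invariant factor 2 > 1, so H_1 = Z ⊕ Z/2.
  H_2: rank ker ∂_2 − rank ∂_3 = (20 − 20) − 0 = 0, and there is no ∂_3, so H_2 = 0.

As a check, the Euler characteristic is 10 − 30 + 20 = 0, which agrees with 1 − 1 + 0 = 0.

Hence the Betti numbers are b_0 = 1, b_1 = 1, b_2 = 0.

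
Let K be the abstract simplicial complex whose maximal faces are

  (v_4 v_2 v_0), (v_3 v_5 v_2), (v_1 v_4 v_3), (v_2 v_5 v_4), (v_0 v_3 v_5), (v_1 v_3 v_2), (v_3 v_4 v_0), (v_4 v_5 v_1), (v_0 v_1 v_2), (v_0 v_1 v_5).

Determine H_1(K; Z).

H_1 = Z/2.

Fix the vertex order v_0 < v_1 < v_2 < v_3 < v_4 < v_5 and write every simplex with vertices in increasing order. Then dim K = 2 and the simplices of K are:

  0-simplices (6): [v_0], [v_1], [v_2], [v_3], [v_4], [v_5]
  1-simplices (15): (15 of them)
  2-simplices (10): [v_0,v_1,v_2], [v_0,v_1,v_5], [v_0,v_2,v_4], [v_0,v_3,v_4], [v_0,v_3,v_5], [v_1,v_2,v_3], [v_1,v_3,v_4], [v_1,v_4,v_5], [v_2,v_3,v_5], [v_2,v_4,v_5]

so the chain groups are C_0 ≅ Z^6, C_1 ≅ Z^15, C_2 ≅ Z^10.

Boundary ∂_1: C_1 → C_0 maps an edge to its endpoints' difference, ∂[p,q] = q − p.
As a 6×15 matrix over Z this has rank 5, with invariant factors (1,1,1,1,1).

The boundary map ∂_2: C_2 → C_1 sends each 2-simplex [p,q,r] to [q,r] − [p,r] + [p,q]. For instance
  ∂[v_0,v_3,v_5] = [v_3,v_5] − [v_0,v_5] + [v_0,v_3],
  ∂[v_1,v_3,v_4] = [v_3,v_4] − [v_1,v_4] + [v_1,v_3].
The 15×10 boundary matrix has rank 10 and Smith normal form diag(1,1,1,1,1,1,1,1,1,2).

Reading off H_k = ker ∂_k / im ∂_{k+1}:

  H_1: rank ker ∂_1 − rank ∂_2 = (15 − 5) − 10 = 0, and ∂_2 has invariant factor 2 > 1, so H_1 ≅ Z/2.

(K is a triangulation of the real projective plane RP^2.)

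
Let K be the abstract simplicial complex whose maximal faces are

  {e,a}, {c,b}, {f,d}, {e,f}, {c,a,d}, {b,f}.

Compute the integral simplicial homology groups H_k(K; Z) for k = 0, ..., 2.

Fix the vertex order a < b < c < d < e < f and write every simplex with vertices in increasing order. Then dim K = 2 and the simplices of K are:

  0-simplices (6): a, b, c, d, e, f
  1-simplices (8): ac, ad, ae, bc, bf, cd, df, ef
  2-simplices (1): acd

so the chain groups are C_0 ≅ Z^6, C_1 ≅ Z^8, C_2 ≅ Z^1.

∂_1: C_1 → C_0 maps an edge to its endpoints' difference, ∂[p,q] = q − p. For instance
  ∂ad = d − a.
The 6×8 boundary matrix has rank 5 and Smith normal form diag(1,1,1,1,1).

Boundary ∂_2: C_2 → C_1 maps a triangle to the signed sum of its edges. For instance
  ∂acd = cd − ad + ac.
As a 8×1 matrix over Z this has rank 1, with invariant factors (1).

Computing H_k = (kernel of ∂_k) / (image of ∂_{k+1}):

  H_0: rank C_0 − rank ∂_1 = 6 − 5 = 1, and the invariant factors of ∂_1 are all 1, so H_0 = Z.
  H_1: rank ker ∂_1 − rank ∂_2 = (8 − 5) − 1 = 2, and the invariant factors of ∂_2 are all 1, so H_1 = Z^2.
  H_2: rank ker ∂_2 − rank ∂_3 = (1 − 1) − 0 = 0, and there is no ∂_3, so H_2 = 0.

H_0 ≅ Z,  H_1 ≅ Z^2,  H_2 = 0.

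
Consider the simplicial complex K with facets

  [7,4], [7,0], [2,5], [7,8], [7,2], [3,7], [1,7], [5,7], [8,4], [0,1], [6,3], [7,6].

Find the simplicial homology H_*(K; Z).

H_0 = Z,  H_1 = Z^4.

Order the vertices as 0 < 1 < 2 < 3 < 4 < 5 < 6 < 7 < 8. Listing each simplex with vertices in this order, K has dimension 1 with simplices:

  0-simplices (9): [0], [1], [2], [3], [4], [5], [6], [7], [8]
  1-simplices (12): [0,1], [0,7], [1,7], [2,5], [2,7], [3,6], [3,7], [4,7], [4,8], [5,7], [6,7], [7,8]

so the chain groups are C_0 ≅ Z^9, C_1 ≅ Z^12.

The boundary map ∂_1: C_1 → C_0 is given by ∂[p,q] = [q] − [p].
As a 9×12 matrix over Z this has rank 8, with invariant factors (1,1,1,1,1,1,1,1).

Reading off H_k = ker ∂_k / im ∂_{k+1}:

  H_0: rank C_0 − rank ∂_1 = 9 − 8 = 1, and the invariant factors of ∂_1 are all 1, so H_0 ≅ Z.
  H_1: rank ker ∂_1 − rank ∂_2 = (12 − 8) − 0 = 4, and there is no ∂_2, so H_1 ≅ Z^4.

(K is a triangulation of a wedge of 4 circles.)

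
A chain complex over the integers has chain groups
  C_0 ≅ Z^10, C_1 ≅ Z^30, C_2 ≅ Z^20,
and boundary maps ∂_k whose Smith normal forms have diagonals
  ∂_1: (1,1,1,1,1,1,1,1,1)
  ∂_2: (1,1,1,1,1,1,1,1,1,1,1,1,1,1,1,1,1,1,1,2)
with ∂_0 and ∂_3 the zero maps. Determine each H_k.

H_0 ≅ Z,  H_1 ≅ Z ⊕ Z/2,  H_2 = 0.

H_0: b_0 = 10 − 0 − 9 = 1; torsion from ∂_1 factors > 1: none. So H_0 ≅ Z.
H_1: b_1 = 30 − 9 − 20 = 1; torsion from ∂_2 factors > 1: [2]. So H_1 ≅ Z ⊕ Z/2.
H_2: b_2 = 20 − 20 − 0 = 0; torsion from ∂_3 factors > 1: none. So H_2 ≅ 0.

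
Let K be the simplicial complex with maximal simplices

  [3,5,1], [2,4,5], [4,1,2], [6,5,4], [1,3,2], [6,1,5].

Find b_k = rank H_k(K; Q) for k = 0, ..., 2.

b_0 = 1, b_1 = 1, b_2 = 0.

K has 6 vertices, 12 edges, 6 triangles.
rank ∂_0 = 0, rank ∂_1 = 5 ⇒ b_0 = 6 − 0 − 5 = 1; all invariant factors of ∂_1 are 1 so no torsion. So H_0 ≅ Z.
rank ∂_1 = 5, rank ∂_2 = 6 ⇒ b_1 = 12 − 5 − 6 = 1; all invariant factors of ∂_2 are 1 so no torsion. So H_1 ≅ Z.
rank ∂_2 = 6, rank ∂_3 = 0 ⇒ b_2 = 6 − 6 − 0 = 0. So H_2 ≅ 0.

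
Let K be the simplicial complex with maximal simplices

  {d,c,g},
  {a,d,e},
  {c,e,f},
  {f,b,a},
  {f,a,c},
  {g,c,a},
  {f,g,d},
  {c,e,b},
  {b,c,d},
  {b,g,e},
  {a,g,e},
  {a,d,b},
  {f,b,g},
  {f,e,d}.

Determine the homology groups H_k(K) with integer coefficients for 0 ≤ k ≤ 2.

H_0 = Z,  H_1 = Z^2,  H_2 = Z.

Order the vertices as a < b < c < d < e < f < g. Listing each simplex with vertices in this order, K has dimension 2 with simplices:

  0-simplices (7): a, b, c, d, e, f, g
  1-simplices (21): ab, ac, ad, ae, af, ag, bc, bd, be, bf, bg, cd, ce, cf, cg, de, df, dg, ef, eg, fg
  2-simplices (14): abd, abf, acf, acg, ade, aeg, bcd, bce, beg, bfg, cdg, cef, def, dfg

giving chain groups C_0 ≅ Z^7, C_1 ≅ Z^21, C_2 ≅ Z^14.

The boundary map ∂_1: C_1 → C_0 sends each edge [p,q] (with p < q) to q − p. For instance
  ∂bf = f − b.
The resulting 7×21 matrix has rank 6, and its Smith normal form has invariant factors (1,1,1,1,1,1).

Boundary ∂_2: C_2 → C_1 acts by ∂[p,q,r] = [q,r] − [p,r] + [p,q]. For instance
  ∂acg = cg − ag + ac,
  ∂acf = cf − af + ac.
As a 21×14 matrix over Z this has rank 13, with invariant factors (1,1,1,1,1,1,1,1,1,1,1,1,1).

Reading off H_k = ker ∂_k / im ∂_{k+1}:

  H_0: rank C_0 − rank ∂_1 = 7 − 6 = 1, and the invariant factors of ∂_1 are all 1, so H_0 = Z.
  H_1: rank ker ∂_1 − rank ∂_2 = (21 − 6) − 13 = 2, and the invariant factors of ∂_2 are all 1, so H_1 = Z^2.
  H_2: rank ker ∂_2 − rank ∂_3 = (14 − 13) − 0 = 1, and there is no ∂_3, so H_2 = Z.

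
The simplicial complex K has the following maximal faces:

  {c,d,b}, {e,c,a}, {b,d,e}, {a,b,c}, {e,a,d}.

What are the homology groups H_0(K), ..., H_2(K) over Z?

Order the vertices as a < b < c < d < e. Listing each simplex with vertices in this order, K has dimension 2 with simplices:

  0-simplices (5): a, b, c, d, e
  1-simplices (10): ab, ac, ad, ae, bc, bd, be, cd, ce, de
  2-simplices (5): abc, ace, ade, bcd, bde

giving chain groups C_0 ≅ Z^5, C_1 ≅ Z^10, C_2 ≅ Z^5.

Boundary ∂_1: C_1 → C_0 sends each edge [p,q] (with p < q) to q − p. For instance
  ∂be = e − b.
The 5×10 boundary matrix has rank 4 and Smith normal form diag(1,1,1,1).

Boundary ∂_2: C_2 → C_1 acts by ∂[p,q,r] = [q,r] − [p,r] + [p,q]. For instance
  ∂bde = de − be + bd,
  ∂abc = bc − ac + ab.
The resulting 10×5 matrix has rank 5, and its Smith normal form has invariant factors (1,1,1,1,1).

From H_k ≅ ker(∂_k) / im(∂_{k+1}) we obtain:

  H_0: rank C_0 − rank ∂_1 = 5 − 4 = 1, and the invariant factors of ∂_1 are all 1, so H_0 = Z.
  H_1: rank ker ∂_1 − rank ∂_2 = (10 − 4) − 5 = 1, and the invariant factors of ∂_2 are all 1, so H_1 = Z.
  H_2: rank ker ∂_2 − rank ∂_3 = (5 − 5) − 0 = 0, and there is no ∂_3, so H_2 = 0.

As a check, the Euler characteristic is 5 − 10 + 5 = 0, which agrees with 1 − 1 + 0 = 0.

H_0 ≅ Z,  H_1 ≅ Z,  H_2 = 0.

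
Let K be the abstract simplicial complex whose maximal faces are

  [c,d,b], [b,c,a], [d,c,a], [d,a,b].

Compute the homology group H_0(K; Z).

We work with the vertex ordering a < b < c < d. The simplices of K, each written with vertices in increasing order, are:

  0-simplices (4): a, b, c, d
  1-simplices (6): ab, ac, ad, bc, bd, cd
  2-simplices (4): abc, abd, acd, bcd

so the chain groups are C_0 ≅ Z^4, C_1 ≅ Z^6, C_2 ≅ Z^4.

∂_1: C_1 → C_0 is given by ∂[p,q] = [q] − [p]. For instance
  ∂ab = b − a.
As a 4×6 matrix over Z this has rank 3, with invariant factors (1,1,1).

Boundary ∂_2: C_2 → C_1 maps a triangle to the signed sum of its edges. For instance
  ∂acd = cd − ad + ac,
  ∂bcd = cd − bd + bc.
The resulting 6×4 matrix has rank 3, and its Smith normal form has invariant factors (1,1,1).

From H_k ≅ ker(∂_k) / im(∂_{k+1}) we obtain:

  H_0: rank C_0 − rank ∂_1 = 4 − 3 = 1, and the invariant factors of ∂_1 are all 1, so H_0 ≅ Z.

(K is a triangulation of the 2-sphere S^2.)

H_0 ≅ Z.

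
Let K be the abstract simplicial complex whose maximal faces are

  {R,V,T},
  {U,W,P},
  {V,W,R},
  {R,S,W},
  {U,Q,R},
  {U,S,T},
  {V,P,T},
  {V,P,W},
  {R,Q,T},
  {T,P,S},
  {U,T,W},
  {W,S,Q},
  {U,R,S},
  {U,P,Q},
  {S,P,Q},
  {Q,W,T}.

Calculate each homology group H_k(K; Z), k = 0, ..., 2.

Order the vertices as P < Q < R < S < T < U < V < W. Listing each simplex with vertices in this order, K has dimension 2 with simplices:

  0-simplices (8): P, Q, R, S, T, U, V, W
  1-simplices (24): PQ, PS, PT, PU, PV, PW, QR, QS, QT, QU, QW, RS, RT, RU, RV, RW, ST, SU, SW, TU, TV, TW, UW, VW
  2-simplices (16): PQS, PQU, PST, PTV, PUW, PVW, QRT, QRU, QSW, QTW, RSU, RSW, RTV, RVW, STU, TUW

giving chain groups C_0 ≅ Z^8, C_1 ≅ Z^24, C_2 ≅ Z^16.

∂_1: C_1 → C_0 sends each edge [p,q] (with p < q) to q − p. For instance
  ∂QT = T − Q.
This gives a 8×24 integer matrix of rank 7; reducing to Smith normal form yields diagonal entries (1,1,1,1,1,1,1).

Boundary ∂_2: C_2 → C_1 acts by ∂[p,q,r] = [q,r] − [p,r] + [p,q]. For instance
  ∂RSU = SU − RU + RS,
  ∂PQS = QS − PS + PQ.
The resulting 24×16 matrix has rank 15, and its Smith normal form has invariant factors (1,1,1,1,1,1,1,1,1,1,1,1,1,1,1).

Computing H_k = (kernel of ∂_k) / (image of ∂_{k+1}):

  H_0: rank C_0 − rank ∂_1 = 8 − 7 = 1, and the invariant factors of ∂_1 are all 1, so H_0 = Z.
  H_1: rank ker ∂_1 − rank ∂_2 = (24 − 7) − 15 = 2, and the invariant factors of ∂_2 are all 1, so H_1 = Z^2.
  H_2: rank ker ∂_2 − rank ∂_3 = (16 − 15) − 0 = 1, and there is no ∂_3, so H_2 = Z.

H_0 = Z,  H_1 = Z^2,  H_2 = Z.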